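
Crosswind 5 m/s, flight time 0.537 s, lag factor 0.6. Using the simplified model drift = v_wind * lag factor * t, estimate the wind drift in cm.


drift = v_wind * lag * t = 5 * 0.6 * 0.537 = 1.611 m ≈ 161.1 cm

161.1 cm


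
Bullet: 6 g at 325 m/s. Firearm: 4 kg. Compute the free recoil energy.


v_r = m_p*v_p/m_gun = 0.006*325/4 = 0.4875 m/s, E_r = 0.5*m_gun*v_r^2 = 0.5*4*0.4875^2 = 0.4753 J

0.4753 J


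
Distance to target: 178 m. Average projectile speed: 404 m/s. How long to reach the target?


t = d/v = 178/404 = 0.4406 s

0.4406 s


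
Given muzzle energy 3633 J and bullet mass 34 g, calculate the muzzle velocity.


v = sqrt(2*E/m) = sqrt(2*3633/0.034) = 462.3 m/s

462.3 m/s


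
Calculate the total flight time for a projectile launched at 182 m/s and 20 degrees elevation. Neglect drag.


T = 2*v0*sin(theta)/g = 2*182*sin(20°)/9.81 = 12.69 s

12.69 s


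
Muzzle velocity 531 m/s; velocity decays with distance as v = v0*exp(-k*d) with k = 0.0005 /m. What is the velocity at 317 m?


v = v0*exp(-k*d) = 531*exp(-0.0005*317) = 453.2 m/s

453.2 m/s


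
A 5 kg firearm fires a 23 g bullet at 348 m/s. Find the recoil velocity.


v_recoil = m_p * v_p / m_gun = 0.023 * 348 / 5 = 1.601 m/s

1.601 m/s


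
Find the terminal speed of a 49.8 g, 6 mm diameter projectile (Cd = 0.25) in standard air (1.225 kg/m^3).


A = pi*(d/2)^2 = pi*(6/2000)^2 = 2.82743e-05 m^2
vt = sqrt(2mg/(Cd*rho*A)) = sqrt(2*0.0498*9.81/(0.25 * 1.225 * 2.82743e-05)) = 335.9 m/s

335.9 m/s


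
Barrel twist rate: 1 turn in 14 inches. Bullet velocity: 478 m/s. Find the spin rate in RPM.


twist_m = 14*0.0254 = 0.3556 m
spin = v/twist = 478/0.3556 = 1344.207 rev/s
RPM = spin*60 = 1344.207*60 ≈ 80652 RPM

80652 RPM


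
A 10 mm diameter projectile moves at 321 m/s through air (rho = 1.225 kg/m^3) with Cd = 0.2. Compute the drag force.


A = pi*(d/2)^2 = pi*(10/2000)^2 = 7.85398e-05 m^2
Fd = 0.5*Cd*rho*A*v^2 = 0.5*0.2*1.225*7.85398e-05*321^2 = 0.9914 N

0.9914 N


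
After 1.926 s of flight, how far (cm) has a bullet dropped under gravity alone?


drop = 0.5*g*t^2 = 0.5*9.81*1.926^2 = 18.195 m ≈ 1819 cm

1819 cm


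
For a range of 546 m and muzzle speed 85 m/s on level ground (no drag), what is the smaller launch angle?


sin(2*theta) = R*g/v0^2 = 546*9.81/85^2 = 0.741351, theta = arcsin(0.741351)/2 = 23.92°

23.92 degrees


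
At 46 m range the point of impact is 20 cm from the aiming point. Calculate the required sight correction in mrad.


1 mrad subtends 1 cm per 10 m of range, so adj = error_cm / (dist_m / 10) = 20 / (46/10) = 4.348 mrad

4.348 mrad


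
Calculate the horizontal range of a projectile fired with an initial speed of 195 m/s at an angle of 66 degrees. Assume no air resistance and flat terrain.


R = v0^2 * sin(2*theta) / g = 195^2 * sin(2*66°) / 9.81 = 2881 m

2881 m


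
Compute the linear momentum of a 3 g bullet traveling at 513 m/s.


p = m*v = 0.003*513 = 1.539 kg·m/s

1.539 kg·m/s


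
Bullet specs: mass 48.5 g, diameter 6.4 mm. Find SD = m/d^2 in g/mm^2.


SD = m/d^2 = 48.5/6.4^2 = 1.184 g/mm^2

1.184 g/mm^2


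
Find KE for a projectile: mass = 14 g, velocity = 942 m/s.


E = 0.5*m*v^2 = 0.5*0.014*942^2 = 6212 J

6212 J


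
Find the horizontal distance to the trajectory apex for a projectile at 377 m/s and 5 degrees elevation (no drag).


R = v0^2*sin(2*theta)/g = 377^2*sin(2*5°)/9.81 = 2515.85 m
apex_dist = R/2 = 2515.85/2 = 1258 m

1258 m


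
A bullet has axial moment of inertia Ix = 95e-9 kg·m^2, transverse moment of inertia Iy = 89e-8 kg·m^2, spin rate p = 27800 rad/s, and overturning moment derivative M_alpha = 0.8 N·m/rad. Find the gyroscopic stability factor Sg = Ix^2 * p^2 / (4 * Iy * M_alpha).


Sg = Ix^2 * p^2 / (4 * Iy * M_alpha) = (95e-9)^2 * 27800^2 / (4 * 89e-8 * 0.8) = 2.449

2.449


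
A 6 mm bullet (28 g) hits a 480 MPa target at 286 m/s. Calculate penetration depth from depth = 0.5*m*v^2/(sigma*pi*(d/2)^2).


A = pi*(d/2)^2 = pi*(6/2)^2 = 28.2743 mm^2
E = 0.5*m*v^2 = 0.5*0.028*286^2 = 1145.14 J
depth = E/(sigma*A) = 1145.14 J / (480 MPa * 28.2743 mm^2) = 1145.14/(480 * 28.2743) m = 0.0843775 m ≈ 84.38 mm

84.38 mm


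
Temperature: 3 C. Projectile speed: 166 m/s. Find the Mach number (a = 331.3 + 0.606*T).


a = 331.3 + 0.606*(3) = 333.118 m/s
M = v/a = 166/333.118 = 0.4983

0.4983


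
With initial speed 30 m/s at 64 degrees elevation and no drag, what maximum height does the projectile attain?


H = (v0*sin(theta))^2 / (2g) = (30*sin(64°))^2 / (2*9.81) = 37.06 m

37.06 m


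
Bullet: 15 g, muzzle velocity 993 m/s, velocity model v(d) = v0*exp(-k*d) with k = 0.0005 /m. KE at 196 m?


v = v0*exp(-k*d) = 993*exp(-0.0005*196) = 900.302 m/s
E = 0.5*m*v^2 = 0.5*0.015*900.302^2 = 6079 J

6079 J


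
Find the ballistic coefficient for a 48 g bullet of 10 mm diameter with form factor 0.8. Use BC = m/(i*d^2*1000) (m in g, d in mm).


BC = m/(i*d^2*1000) = 48/(0.8 * 10^2 * 1000) = 0.0006

0.0006


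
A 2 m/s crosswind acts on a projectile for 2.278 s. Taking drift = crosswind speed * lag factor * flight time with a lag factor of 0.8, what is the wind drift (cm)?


drift = v_wind * lag * t = 2 * 0.8 * 2.278 = 3.6448 m ≈ 364.5 cm

364.5 cm


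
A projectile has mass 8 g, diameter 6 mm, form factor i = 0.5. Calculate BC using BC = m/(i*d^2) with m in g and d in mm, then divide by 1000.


BC = m/(i*d^2*1000) = 8/(0.5 * 6^2 * 1000) = 0.0004444

0.0004444


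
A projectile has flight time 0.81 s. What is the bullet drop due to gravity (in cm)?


drop = 0.5*g*t^2 = 0.5*9.81*0.81^2 = 3.21817 m ≈ 321.8 cm

321.8 cm


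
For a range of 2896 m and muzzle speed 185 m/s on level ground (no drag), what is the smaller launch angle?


sin(2*theta) = R*g/v0^2 = 2896*9.81/185^2 = 0.830088, theta = arcsin(0.830088)/2 = 28.05°

28.05 degrees


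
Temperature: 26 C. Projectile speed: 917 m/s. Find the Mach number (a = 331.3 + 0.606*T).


a = 331.3 + 0.606*(26) = 347.056 m/s
M = v/a = 917/347.056 = 2.642

2.642


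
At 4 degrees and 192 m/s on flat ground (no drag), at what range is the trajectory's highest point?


R = v0^2*sin(2*theta)/g = 192^2*sin(2*4°)/9.81 = 522.984 m
apex_dist = R/2 = 522.984/2 = 261.5 m

261.5 m


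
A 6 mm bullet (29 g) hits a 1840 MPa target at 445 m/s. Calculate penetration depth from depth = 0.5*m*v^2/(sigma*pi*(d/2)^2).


A = pi*(d/2)^2 = pi*(6/2)^2 = 28.2743 mm^2
E = 0.5*m*v^2 = 0.5*0.029*445^2 = 2871.36 J
depth = E/(sigma*A) = 2871.36 J / (1840 MPa * 28.2743 mm^2) = 2871.36/(1840 * 28.2743) m = 0.0551922 m ≈ 55.19 mm

55.19 mm


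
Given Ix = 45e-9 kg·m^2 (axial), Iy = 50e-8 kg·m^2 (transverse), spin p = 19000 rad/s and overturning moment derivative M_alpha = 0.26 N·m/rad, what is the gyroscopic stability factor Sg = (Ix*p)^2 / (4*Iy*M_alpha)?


Sg = Ix^2 * p^2 / (4 * Iy * M_alpha) = (45e-9)^2 * 19000^2 / (4 * 50e-8 * 0.26) = 1.406

1.406


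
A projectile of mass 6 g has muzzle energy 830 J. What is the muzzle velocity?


v = sqrt(2*E/m) = sqrt(2*830/0.006) = 526 m/s

526 m/s


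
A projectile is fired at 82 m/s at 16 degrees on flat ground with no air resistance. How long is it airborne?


T = 2*v0*sin(theta)/g = 2*82*sin(16°)/9.81 = 4.608 s

4.608 s


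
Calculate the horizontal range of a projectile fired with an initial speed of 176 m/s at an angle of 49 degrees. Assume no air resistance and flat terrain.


R = v0^2 * sin(2*theta) / g = 176^2 * sin(2*49°) / 9.81 = 3127 m

3127 m


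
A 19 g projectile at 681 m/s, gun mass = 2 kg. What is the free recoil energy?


v_r = m_p*v_p/m_gun = 0.019*681/2 = 6.4695 m/s, E_r = 0.5*m_gun*v_r^2 = 0.5*2*6.4695^2 = 41.85 J

41.85 J


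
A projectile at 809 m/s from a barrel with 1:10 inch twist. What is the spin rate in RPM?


twist_m = 10*0.0254 = 0.254 m
spin = v/twist = 809/0.254 = 3185.039 rev/s
RPM = spin*60 = 3185.039*60 ≈ 191102 RPM

191102 RPM


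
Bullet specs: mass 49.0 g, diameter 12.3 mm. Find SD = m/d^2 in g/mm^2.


SD = m/d^2 = 49.0/12.3^2 = 0.3239 g/mm^2

0.3239 g/mm^2


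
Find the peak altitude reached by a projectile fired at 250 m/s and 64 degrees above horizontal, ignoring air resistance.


H = (v0*sin(theta))^2 / (2g) = (250*sin(64°))^2 / (2*9.81) = 2573 m

2573 m


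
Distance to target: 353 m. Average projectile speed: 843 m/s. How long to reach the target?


t = d/v = 353/843 = 0.4187 s

0.4187 s


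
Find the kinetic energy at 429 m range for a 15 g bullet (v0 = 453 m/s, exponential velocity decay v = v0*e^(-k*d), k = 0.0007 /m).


v = v0*exp(-k*d) = 453*exp(-0.0007*429) = 335.49 m/s
E = 0.5*m*v^2 = 0.5*0.015*335.49^2 = 844.2 J

844.2 J


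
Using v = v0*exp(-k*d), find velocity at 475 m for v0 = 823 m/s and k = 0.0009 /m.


v = v0*exp(-k*d) = 823*exp(-0.0009*475) = 536.7 m/s

536.7 m/s


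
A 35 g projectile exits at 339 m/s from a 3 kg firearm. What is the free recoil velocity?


v_recoil = m_p * v_p / m_gun = 0.035 * 339 / 3 = 3.955 m/s

3.955 m/s


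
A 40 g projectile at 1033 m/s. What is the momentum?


p = m*v = 0.04*1033 = 41.32 kg·m/s

41.32 kg·m/s


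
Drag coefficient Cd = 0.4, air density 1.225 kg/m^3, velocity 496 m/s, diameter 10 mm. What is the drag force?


A = pi*(d/2)^2 = pi*(10/2000)^2 = 7.85398e-05 m^2
Fd = 0.5*Cd*rho*A*v^2 = 0.5*0.4*1.225*7.85398e-05*496^2 = 4.734 N

4.734 N


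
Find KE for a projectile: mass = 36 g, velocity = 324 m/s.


E = 0.5*m*v^2 = 0.5*0.036*324^2 = 1890 J

1890 J


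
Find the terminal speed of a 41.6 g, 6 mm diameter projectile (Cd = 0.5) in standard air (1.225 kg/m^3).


A = pi*(d/2)^2 = pi*(6/2000)^2 = 2.82743e-05 m^2
vt = sqrt(2mg/(Cd*rho*A)) = sqrt(2*0.0416*9.81/(0.5 * 1.225 * 2.82743e-05)) = 217.1 m/s

217.1 m/s


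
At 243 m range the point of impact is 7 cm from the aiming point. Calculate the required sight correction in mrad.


1 mrad subtends 1 cm per 10 m of range, so adj = error_cm / (dist_m / 10) = 7 / (243/10) = 0.2881 mrad

0.2881 mrad


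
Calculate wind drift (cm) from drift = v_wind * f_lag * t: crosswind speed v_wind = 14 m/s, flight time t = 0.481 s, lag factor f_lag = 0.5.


drift = v_wind * lag * t = 14 * 0.5 * 0.481 = 3.367 m ≈ 336.7 cm

336.7 cm


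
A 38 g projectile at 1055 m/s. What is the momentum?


p = m*v = 0.038*1055 = 40.09 kg·m/s

40.09 kg·m/s


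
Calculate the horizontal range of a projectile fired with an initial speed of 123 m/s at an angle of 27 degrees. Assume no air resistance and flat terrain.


R = v0^2 * sin(2*theta) / g = 123^2 * sin(2*27°) / 9.81 = 1248 m

1248 m


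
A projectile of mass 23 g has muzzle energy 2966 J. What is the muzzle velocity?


v = sqrt(2*E/m) = sqrt(2*2966/0.023) = 507.9 m/s

507.9 m/s


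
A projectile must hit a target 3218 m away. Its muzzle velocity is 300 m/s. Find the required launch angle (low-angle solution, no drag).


sin(2*theta) = R*g/v0^2 = 3218*9.81/300^2 = 0.350762, theta = arcsin(0.350762)/2 = 10.27°

10.27 degrees


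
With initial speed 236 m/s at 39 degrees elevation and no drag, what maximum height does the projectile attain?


H = (v0*sin(theta))^2 / (2g) = (236*sin(39°))^2 / (2*9.81) = 1124 m

1124 m


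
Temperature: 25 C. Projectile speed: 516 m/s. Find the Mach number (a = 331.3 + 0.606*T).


a = 331.3 + 0.606*(25) = 346.45 m/s
M = v/a = 516/346.45 = 1.489

1.489


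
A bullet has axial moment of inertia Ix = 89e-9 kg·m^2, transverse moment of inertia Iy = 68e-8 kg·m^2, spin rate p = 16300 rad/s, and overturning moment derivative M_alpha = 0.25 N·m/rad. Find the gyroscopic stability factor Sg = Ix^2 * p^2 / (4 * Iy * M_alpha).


Sg = Ix^2 * p^2 / (4 * Iy * M_alpha) = (89e-9)^2 * 16300^2 / (4 * 68e-8 * 0.25) = 3.095

3.095


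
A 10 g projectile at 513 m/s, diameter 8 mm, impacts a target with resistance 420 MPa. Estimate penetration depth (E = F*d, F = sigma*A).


A = pi*(d/2)^2 = pi*(8/2)^2 = 50.2655 mm^2
E = 0.5*m*v^2 = 0.5*0.01*513^2 = 1315.85 J
depth = E/(sigma*A) = 1315.85 J / (420 MPa * 50.2655 mm^2) = 1315.85/(420 * 50.2655) m = 0.0623283 m ≈ 62.33 mm

62.33 mm


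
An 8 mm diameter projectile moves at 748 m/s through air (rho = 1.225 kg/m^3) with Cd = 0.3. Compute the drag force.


A = pi*(d/2)^2 = pi*(8/2000)^2 = 5.02655e-05 m^2
Fd = 0.5*Cd*rho*A*v^2 = 0.5*0.3*1.225*5.02655e-05*748^2 = 5.168 N

5.168 N


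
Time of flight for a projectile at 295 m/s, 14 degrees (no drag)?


T = 2*v0*sin(theta)/g = 2*295*sin(14°)/9.81 = 14.55 s

14.55 s


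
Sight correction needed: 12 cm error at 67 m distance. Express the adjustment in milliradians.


1 mrad subtends 1 cm per 10 m of range, so adj = error_cm / (dist_m / 10) = 12 / (67/10) = 1.791 mrad

1.791 mrad


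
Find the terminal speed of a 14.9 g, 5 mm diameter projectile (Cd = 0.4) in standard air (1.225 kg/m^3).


A = pi*(d/2)^2 = pi*(5/2000)^2 = 1.96350e-05 m^2
vt = sqrt(2mg/(Cd*rho*A)) = sqrt(2*0.0149*9.81/(0.4 * 1.225 * 1.96350e-05)) = 174.3 m/s

174.3 m/s


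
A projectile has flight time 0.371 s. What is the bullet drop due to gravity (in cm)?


drop = 0.5*g*t^2 = 0.5*9.81*0.371^2 = 0.675129 m ≈ 67.51 cm

67.51 cm


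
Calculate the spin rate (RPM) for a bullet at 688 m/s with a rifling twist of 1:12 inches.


twist_m = 12*0.0254 = 0.3048 m
spin = v/twist = 688/0.3048 = 2257.218 rev/s
RPM = spin*60 = 2257.218*60 ≈ 135433 RPM

135433 RPM


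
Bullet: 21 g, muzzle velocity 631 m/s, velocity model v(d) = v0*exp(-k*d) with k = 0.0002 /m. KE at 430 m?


v = v0*exp(-k*d) = 631*exp(-0.0002*430) = 579.002 m/s
E = 0.5*m*v^2 = 0.5*0.021*579.002^2 = 3520 J

3520 J


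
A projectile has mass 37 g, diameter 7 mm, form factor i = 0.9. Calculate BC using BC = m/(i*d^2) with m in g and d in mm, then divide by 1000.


BC = m/(i*d^2*1000) = 37/(0.9 * 7^2 * 1000) = 0.000839

0.000839


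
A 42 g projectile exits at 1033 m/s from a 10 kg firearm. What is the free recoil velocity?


v_recoil = m_p * v_p / m_gun = 0.042 * 1033 / 10 = 4.339 m/s

4.339 m/s


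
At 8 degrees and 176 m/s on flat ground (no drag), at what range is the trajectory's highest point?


R = v0^2*sin(2*theta)/g = 176^2*sin(2*8°)/9.81 = 870.351 m
apex_dist = R/2 = 870.351/2 = 435.2 m

435.2 m


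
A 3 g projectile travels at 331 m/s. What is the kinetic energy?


E = 0.5*m*v^2 = 0.5*0.003*331^2 = 164.3 J

164.3 J


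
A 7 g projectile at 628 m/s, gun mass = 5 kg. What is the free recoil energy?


v_r = m_p*v_p/m_gun = 0.007*628/5 = 0.8792 m/s, E_r = 0.5*m_gun*v_r^2 = 0.5*5*0.8792^2 = 1.932 J

1.932 J


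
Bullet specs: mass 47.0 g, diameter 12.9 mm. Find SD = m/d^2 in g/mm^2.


SD = m/d^2 = 47.0/12.9^2 = 0.2824 g/mm^2

0.2824 g/mm^2


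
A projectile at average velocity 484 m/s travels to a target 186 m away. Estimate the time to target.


t = d/v = 186/484 = 0.3843 s

0.3843 s


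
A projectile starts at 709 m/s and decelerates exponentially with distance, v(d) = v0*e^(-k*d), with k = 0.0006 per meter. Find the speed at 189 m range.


v = v0*exp(-k*d) = 709*exp(-0.0006*189) = 633 m/s

633 m/s


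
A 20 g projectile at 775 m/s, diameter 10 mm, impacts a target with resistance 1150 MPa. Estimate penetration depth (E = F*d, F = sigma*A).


A = pi*(d/2)^2 = pi*(10/2)^2 = 78.5398 mm^2
E = 0.5*m*v^2 = 0.5*0.02*775^2 = 6006.25 J
depth = E/(sigma*A) = 6006.25 J / (1150 MPa * 78.5398 mm^2) = 6006.25/(1150 * 78.5398) m = 0.0664991 m ≈ 66.5 mm

66.5 mm


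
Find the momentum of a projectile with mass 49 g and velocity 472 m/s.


p = m*v = 0.049*472 = 23.13 kg·m/s

23.13 kg·m/s


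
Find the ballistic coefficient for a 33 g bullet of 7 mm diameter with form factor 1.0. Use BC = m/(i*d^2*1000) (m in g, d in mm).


BC = m/(i*d^2*1000) = 33/(1.0 * 7^2 * 1000) = 0.0006735

0.0006735


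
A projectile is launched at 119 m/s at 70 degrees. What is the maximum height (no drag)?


H = (v0*sin(theta))^2 / (2g) = (119*sin(70°))^2 / (2*9.81) = 637.3 m

637.3 m


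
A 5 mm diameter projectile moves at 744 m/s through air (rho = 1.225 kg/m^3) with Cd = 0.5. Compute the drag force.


A = pi*(d/2)^2 = pi*(5/2000)^2 = 1.96350e-05 m^2
Fd = 0.5*Cd*rho*A*v^2 = 0.5*0.5*1.225*1.96350e-05*744^2 = 3.329 N

3.329 N


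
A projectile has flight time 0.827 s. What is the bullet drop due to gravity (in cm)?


drop = 0.5*g*t^2 = 0.5*9.81*0.827^2 = 3.35467 m ≈ 335.5 cm

335.5 cm


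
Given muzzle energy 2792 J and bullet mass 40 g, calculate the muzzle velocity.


v = sqrt(2*E/m) = sqrt(2*2792/0.04) = 373.6 m/s

373.6 m/s


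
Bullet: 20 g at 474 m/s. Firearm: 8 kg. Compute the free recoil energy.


v_r = m_p*v_p/m_gun = 0.02*474/8 = 1.185 m/s, E_r = 0.5*m_gun*v_r^2 = 0.5*8*1.185^2 = 5.617 J

5.617 J


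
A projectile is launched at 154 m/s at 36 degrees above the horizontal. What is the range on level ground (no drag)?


R = v0^2 * sin(2*theta) / g = 154^2 * sin(2*36°) / 9.81 = 2299 m

2299 m


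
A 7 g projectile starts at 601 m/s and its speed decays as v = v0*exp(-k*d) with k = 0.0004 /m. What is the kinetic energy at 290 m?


v = v0*exp(-k*d) = 601*exp(-0.0004*290) = 535.176 m/s
E = 0.5*m*v^2 = 0.5*0.007*535.176^2 = 1002 J

1002 J


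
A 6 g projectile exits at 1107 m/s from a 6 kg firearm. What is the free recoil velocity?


v_recoil = m_p * v_p / m_gun = 0.006 * 1107 / 6 = 1.107 m/s

1.107 m/s


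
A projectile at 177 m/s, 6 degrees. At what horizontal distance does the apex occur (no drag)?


R = v0^2*sin(2*theta)/g = 177^2*sin(2*6°)/9.81 = 663.982 m
apex_dist = R/2 = 663.982/2 = 332 m

332 m


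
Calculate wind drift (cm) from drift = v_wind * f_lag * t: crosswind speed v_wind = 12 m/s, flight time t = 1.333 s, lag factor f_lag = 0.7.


drift = v_wind * lag * t = 12 * 0.7 * 1.333 = 11.1972 m ≈ 1120 cm

1120 cm


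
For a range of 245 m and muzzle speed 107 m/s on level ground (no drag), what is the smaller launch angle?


sin(2*theta) = R*g/v0^2 = 245*9.81/107^2 = 0.209927, theta = arcsin(0.209927)/2 = 6.059°

6.059 degrees


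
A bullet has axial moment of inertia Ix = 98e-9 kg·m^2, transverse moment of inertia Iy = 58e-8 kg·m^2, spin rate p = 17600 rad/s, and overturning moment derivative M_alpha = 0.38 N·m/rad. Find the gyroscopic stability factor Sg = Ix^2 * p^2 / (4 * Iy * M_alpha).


Sg = Ix^2 * p^2 / (4 * Iy * M_alpha) = (98e-9)^2 * 17600^2 / (4 * 58e-8 * 0.38) = 3.374

3.374


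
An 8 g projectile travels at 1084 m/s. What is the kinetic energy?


E = 0.5*m*v^2 = 0.5*0.008*1084^2 = 4700 J

4700 J


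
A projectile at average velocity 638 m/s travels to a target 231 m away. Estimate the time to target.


t = d/v = 231/638 = 0.3621 s

0.3621 s


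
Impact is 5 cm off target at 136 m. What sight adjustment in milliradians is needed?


1 mrad subtends 1 cm per 10 m of range, so adj = error_cm / (dist_m / 10) = 5 / (136/10) = 0.3676 mrad

0.3676 mrad


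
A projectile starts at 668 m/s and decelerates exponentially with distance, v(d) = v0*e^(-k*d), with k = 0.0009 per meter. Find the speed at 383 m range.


v = v0*exp(-k*d) = 668*exp(-0.0009*383) = 473.2 m/s

473.2 m/s


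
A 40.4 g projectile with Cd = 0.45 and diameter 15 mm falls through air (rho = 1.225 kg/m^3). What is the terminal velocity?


A = pi*(d/2)^2 = pi*(15/2000)^2 = 1.76715e-04 m^2
vt = sqrt(2mg/(Cd*rho*A)) = sqrt(2*0.0404*9.81/(0.45 * 1.225 * 1.76715e-04)) = 90.2 m/s

90.2 m/s


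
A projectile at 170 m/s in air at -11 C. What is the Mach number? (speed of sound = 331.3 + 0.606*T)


a = 331.3 + 0.606*(-11) = 324.634 m/s
M = v/a = 170/324.634 = 0.5237

0.5237


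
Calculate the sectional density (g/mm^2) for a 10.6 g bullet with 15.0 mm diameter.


SD = m/d^2 = 10.6/15.0^2 = 0.04711 g/mm^2

0.04711 g/mm^2


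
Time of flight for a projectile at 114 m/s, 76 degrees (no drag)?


T = 2*v0*sin(theta)/g = 2*114*sin(76°)/9.81 = 22.55 s

22.55 s


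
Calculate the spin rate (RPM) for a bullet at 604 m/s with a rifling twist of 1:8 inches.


twist_m = 8*0.0254 = 0.2032 m
spin = v/twist = 604/0.2032 = 2972.441 rev/s
RPM = spin*60 = 2972.441*60 ≈ 178346 RPM

178346 RPM


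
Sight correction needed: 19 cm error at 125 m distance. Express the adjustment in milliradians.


1 mrad subtends 1 cm per 10 m of range, so adj = error_cm / (dist_m / 10) = 19 / (125/10) = 1.52 mrad

1.52 mrad


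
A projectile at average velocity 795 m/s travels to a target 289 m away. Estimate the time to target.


t = d/v = 289/795 = 0.3635 s

0.3635 s


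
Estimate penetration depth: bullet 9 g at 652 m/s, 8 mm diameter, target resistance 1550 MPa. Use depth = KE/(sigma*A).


A = pi*(d/2)^2 = pi*(8/2)^2 = 50.2655 mm^2
E = 0.5*m*v^2 = 0.5*0.009*652^2 = 1912.97 J
depth = E/(sigma*A) = 1912.97 J / (1550 MPa * 50.2655 mm^2) = 1912.97/(1550 * 50.2655) m = 0.0245531 m ≈ 24.55 mm

24.55 mm


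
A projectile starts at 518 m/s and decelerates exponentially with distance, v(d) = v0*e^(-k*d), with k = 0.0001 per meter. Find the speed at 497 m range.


v = v0*exp(-k*d) = 518*exp(-0.0001*497) = 492.9 m/s

492.9 m/s


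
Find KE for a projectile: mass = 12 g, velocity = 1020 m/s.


E = 0.5*m*v^2 = 0.5*0.012*1020^2 = 6242 J

6242 J


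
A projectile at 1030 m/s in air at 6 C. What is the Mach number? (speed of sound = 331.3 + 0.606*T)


a = 331.3 + 0.606*(6) = 334.936 m/s
M = v/a = 1030/334.936 = 3.075

3.075


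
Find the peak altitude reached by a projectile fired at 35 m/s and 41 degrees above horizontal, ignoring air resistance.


H = (v0*sin(theta))^2 / (2g) = (35*sin(41°))^2 / (2*9.81) = 26.87 m

26.87 m


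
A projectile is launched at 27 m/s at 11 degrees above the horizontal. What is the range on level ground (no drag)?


R = v0^2 * sin(2*theta) / g = 27^2 * sin(2*11°) / 9.81 = 27.84 m

27.84 m


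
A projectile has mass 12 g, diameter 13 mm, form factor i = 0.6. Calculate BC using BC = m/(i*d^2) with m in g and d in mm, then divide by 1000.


BC = m/(i*d^2*1000) = 12/(0.6 * 13^2 * 1000) = 0.0001183

0.0001183


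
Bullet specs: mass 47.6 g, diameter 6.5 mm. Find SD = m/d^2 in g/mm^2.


SD = m/d^2 = 47.6/6.5^2 = 1.127 g/mm^2

1.127 g/mm^2


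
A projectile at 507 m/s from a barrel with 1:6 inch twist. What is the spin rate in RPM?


twist_m = 6*0.0254 = 0.1524 m
spin = v/twist = 507/0.1524 = 3326.772 rev/s
RPM = spin*60 = 3326.772*60 ≈ 199606 RPM

199606 RPM


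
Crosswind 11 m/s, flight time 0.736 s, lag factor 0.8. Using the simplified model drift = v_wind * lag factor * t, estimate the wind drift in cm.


drift = v_wind * lag * t = 11 * 0.8 * 0.736 = 6.4768 m ≈ 647.7 cm

647.7 cm


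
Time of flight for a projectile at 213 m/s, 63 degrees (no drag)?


T = 2*v0*sin(theta)/g = 2*213*sin(63°)/9.81 = 38.69 s

38.69 s


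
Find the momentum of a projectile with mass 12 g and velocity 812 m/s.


p = m*v = 0.012*812 = 9.744 kg·m/s

9.744 kg·m/s


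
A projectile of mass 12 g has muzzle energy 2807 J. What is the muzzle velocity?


v = sqrt(2*E/m) = sqrt(2*2807/0.012) = 684 m/s

684 m/s


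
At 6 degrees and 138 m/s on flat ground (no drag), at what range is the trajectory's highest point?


R = v0^2*sin(2*theta)/g = 138^2*sin(2*6°)/9.81 = 403.616 m
apex_dist = R/2 = 403.616/2 = 201.8 m

201.8 m


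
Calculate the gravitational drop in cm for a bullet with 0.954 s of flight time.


drop = 0.5*g*t^2 = 0.5*9.81*0.954^2 = 4.46412 m ≈ 446.4 cm

446.4 cm


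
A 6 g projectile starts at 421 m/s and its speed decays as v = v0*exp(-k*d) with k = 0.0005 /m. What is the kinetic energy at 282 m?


v = v0*exp(-k*d) = 421*exp(-0.0005*282) = 365.634 m/s
E = 0.5*m*v^2 = 0.5*0.006*365.634^2 = 401.1 J

401.1 J


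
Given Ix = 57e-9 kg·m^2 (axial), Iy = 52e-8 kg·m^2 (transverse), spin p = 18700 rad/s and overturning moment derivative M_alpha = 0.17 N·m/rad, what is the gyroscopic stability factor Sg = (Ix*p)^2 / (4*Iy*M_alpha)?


Sg = Ix^2 * p^2 / (4 * Iy * M_alpha) = (57e-9)^2 * 18700^2 / (4 * 52e-8 * 0.17) = 3.213

3.213


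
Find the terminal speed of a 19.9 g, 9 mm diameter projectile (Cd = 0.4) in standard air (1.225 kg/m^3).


A = pi*(d/2)^2 = pi*(9/2000)^2 = 6.36173e-05 m^2
vt = sqrt(2mg/(Cd*rho*A)) = sqrt(2*0.0199*9.81/(0.4 * 1.225 * 6.36173e-05)) = 111.9 m/s

111.9 m/s


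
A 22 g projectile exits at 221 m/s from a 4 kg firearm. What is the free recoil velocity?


v_recoil = m_p * v_p / m_gun = 0.022 * 221 / 4 = 1.216 m/s

1.216 m/s


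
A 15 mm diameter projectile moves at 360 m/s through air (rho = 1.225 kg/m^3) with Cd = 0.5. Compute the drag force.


A = pi*(d/2)^2 = pi*(15/2000)^2 = 1.76715e-04 m^2
Fd = 0.5*Cd*rho*A*v^2 = 0.5*0.5*1.225*1.76715e-04*360^2 = 7.014 N

7.014 N


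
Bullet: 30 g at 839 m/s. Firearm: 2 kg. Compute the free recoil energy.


v_r = m_p*v_p/m_gun = 0.03*839/2 = 12.585 m/s, E_r = 0.5*m_gun*v_r^2 = 0.5*2*12.585^2 = 158.4 J

158.4 J


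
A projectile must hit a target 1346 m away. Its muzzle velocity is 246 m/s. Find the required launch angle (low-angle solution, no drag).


sin(2*theta) = R*g/v0^2 = 1346*9.81/246^2 = 0.218195, theta = arcsin(0.218195)/2 = 6.302°

6.302 degrees


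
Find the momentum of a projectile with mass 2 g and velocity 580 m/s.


p = m*v = 0.002*580 = 1.16 kg·m/s

1.16 kg·m/s


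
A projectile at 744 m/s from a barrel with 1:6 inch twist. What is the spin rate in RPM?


twist_m = 6*0.0254 = 0.1524 m
spin = v/twist = 744/0.1524 = 4881.89 rev/s
RPM = spin*60 = 4881.89*60 ≈ 292913 RPM

292913 RPM


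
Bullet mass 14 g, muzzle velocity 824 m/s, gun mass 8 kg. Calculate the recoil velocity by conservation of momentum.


v_recoil = m_p * v_p / m_gun = 0.014 * 824 / 8 = 1.442 m/s

1.442 m/s


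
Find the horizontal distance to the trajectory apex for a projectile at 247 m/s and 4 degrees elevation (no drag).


R = v0^2*sin(2*theta)/g = 247^2*sin(2*4°)/9.81 = 865.526 m
apex_dist = R/2 = 865.526/2 = 432.8 m

432.8 m


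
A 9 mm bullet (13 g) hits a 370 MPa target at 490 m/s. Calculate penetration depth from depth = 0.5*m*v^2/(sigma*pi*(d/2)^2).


A = pi*(d/2)^2 = pi*(9/2)^2 = 63.6173 mm^2
E = 0.5*m*v^2 = 0.5*0.013*490^2 = 1560.65 J
depth = E/(sigma*A) = 1560.65 J / (370 MPa * 63.6173 mm^2) = 1560.65/(370 * 63.6173) m = 0.0663023 m ≈ 66.3 mm

66.3 mm


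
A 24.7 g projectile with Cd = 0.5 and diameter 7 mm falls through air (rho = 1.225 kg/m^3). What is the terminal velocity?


A = pi*(d/2)^2 = pi*(7/2000)^2 = 3.84845e-05 m^2
vt = sqrt(2mg/(Cd*rho*A)) = sqrt(2*0.0247*9.81/(0.5 * 1.225 * 3.84845e-05)) = 143.4 m/s

143.4 m/s


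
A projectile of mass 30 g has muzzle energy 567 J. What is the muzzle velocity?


v = sqrt(2*E/m) = sqrt(2*567/0.03) = 194.4 m/s

194.4 m/s


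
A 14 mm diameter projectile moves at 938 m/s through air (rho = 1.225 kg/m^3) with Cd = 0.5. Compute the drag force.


A = pi*(d/2)^2 = pi*(14/2000)^2 = 1.53938e-04 m^2
Fd = 0.5*Cd*rho*A*v^2 = 0.5*0.5*1.225*1.53938e-04*938^2 = 41.48 N

41.48 N


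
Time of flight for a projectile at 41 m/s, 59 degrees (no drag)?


T = 2*v0*sin(theta)/g = 2*41*sin(59°)/9.81 = 7.165 s

7.165 s


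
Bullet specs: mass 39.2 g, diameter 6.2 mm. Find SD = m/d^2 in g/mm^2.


SD = m/d^2 = 39.2/6.2^2 = 1.02 g/mm^2

1.02 g/mm^2


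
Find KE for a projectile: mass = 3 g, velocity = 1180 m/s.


E = 0.5*m*v^2 = 0.5*0.003*1180^2 = 2089 J

2089 J


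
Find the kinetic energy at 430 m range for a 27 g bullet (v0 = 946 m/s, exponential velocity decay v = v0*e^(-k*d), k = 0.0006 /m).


v = v0*exp(-k*d) = 946*exp(-0.0006*430) = 730.875 m/s
E = 0.5*m*v^2 = 0.5*0.027*730.875^2 = 7211 J

7211 J


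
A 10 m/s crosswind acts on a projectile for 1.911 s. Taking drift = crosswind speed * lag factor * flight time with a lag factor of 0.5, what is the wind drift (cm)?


drift = v_wind * lag * t = 10 * 0.5 * 1.911 = 9.555 m ≈ 955.5 cm

955.5 cm


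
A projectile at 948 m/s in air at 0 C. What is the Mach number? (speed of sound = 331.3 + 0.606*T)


a = 331.3 + 0.606*(0) = 331.3 m/s
M = v/a = 948/331.3 = 2.861

2.861


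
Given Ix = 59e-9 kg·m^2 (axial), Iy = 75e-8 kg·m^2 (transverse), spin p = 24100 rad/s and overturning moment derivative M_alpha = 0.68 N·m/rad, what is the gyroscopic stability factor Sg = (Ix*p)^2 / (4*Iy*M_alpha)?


Sg = Ix^2 * p^2 / (4 * Iy * M_alpha) = (59e-9)^2 * 24100^2 / (4 * 75e-8 * 0.68) = 0.9911

0.9911


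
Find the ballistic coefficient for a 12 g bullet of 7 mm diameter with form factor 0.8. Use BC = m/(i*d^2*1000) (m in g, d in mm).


BC = m/(i*d^2*1000) = 12/(0.8 * 7^2 * 1000) = 0.0003061

0.0003061


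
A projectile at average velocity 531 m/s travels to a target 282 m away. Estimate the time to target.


t = d/v = 282/531 = 0.5311 s

0.5311 s


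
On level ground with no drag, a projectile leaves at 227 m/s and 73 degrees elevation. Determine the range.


R = v0^2 * sin(2*theta) / g = 227^2 * sin(2*73°) / 9.81 = 2937 m

2937 m


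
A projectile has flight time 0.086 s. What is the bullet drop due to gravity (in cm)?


drop = 0.5*g*t^2 = 0.5*9.81*0.086^2 = 0.0362774 m ≈ 3.628 cm

3.628 cm


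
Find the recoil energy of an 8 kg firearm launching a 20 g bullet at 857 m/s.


v_r = m_p*v_p/m_gun = 0.02*857/8 = 2.1425 m/s, E_r = 0.5*m_gun*v_r^2 = 0.5*8*2.1425^2 = 18.36 J

18.36 J


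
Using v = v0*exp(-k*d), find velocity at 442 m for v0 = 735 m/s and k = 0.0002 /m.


v = v0*exp(-k*d) = 735*exp(-0.0002*442) = 672.8 m/s

672.8 m/s


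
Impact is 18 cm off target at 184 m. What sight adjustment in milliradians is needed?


1 mrad subtends 1 cm per 10 m of range, so adj = error_cm / (dist_m / 10) = 18 / (184/10) = 0.9783 mrad

0.9783 mrad


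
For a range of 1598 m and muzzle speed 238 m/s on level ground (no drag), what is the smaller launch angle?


sin(2*theta) = R*g/v0^2 = 1598*9.81/238^2 = 0.276753, theta = arcsin(0.276753)/2 = 8.033°

8.033 degrees


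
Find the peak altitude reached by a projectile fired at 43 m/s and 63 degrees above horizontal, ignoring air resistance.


H = (v0*sin(theta))^2 / (2g) = (43*sin(63°))^2 / (2*9.81) = 74.82 m

74.82 m


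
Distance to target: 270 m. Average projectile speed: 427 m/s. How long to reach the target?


t = d/v = 270/427 = 0.6323 s

0.6323 s


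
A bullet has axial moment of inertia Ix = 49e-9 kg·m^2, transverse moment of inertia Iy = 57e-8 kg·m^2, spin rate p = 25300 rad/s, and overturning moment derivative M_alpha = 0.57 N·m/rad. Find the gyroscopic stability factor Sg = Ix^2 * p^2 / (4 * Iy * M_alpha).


Sg = Ix^2 * p^2 / (4 * Iy * M_alpha) = (49e-9)^2 * 25300^2 / (4 * 57e-8 * 0.57) = 1.183

1.183


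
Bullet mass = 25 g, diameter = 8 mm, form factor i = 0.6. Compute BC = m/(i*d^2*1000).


BC = m/(i*d^2*1000) = 25/(0.6 * 8^2 * 1000) = 0.000651

0.000651


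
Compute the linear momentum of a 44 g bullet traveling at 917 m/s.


p = m*v = 0.044*917 = 40.35 kg·m/s

40.35 kg·m/s


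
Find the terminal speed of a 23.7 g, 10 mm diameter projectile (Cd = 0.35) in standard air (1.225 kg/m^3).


A = pi*(d/2)^2 = pi*(10/2000)^2 = 7.85398e-05 m^2
vt = sqrt(2mg/(Cd*rho*A)) = sqrt(2*0.0237*9.81/(0.35 * 1.225 * 7.85398e-05)) = 117.5 m/s

117.5 m/s


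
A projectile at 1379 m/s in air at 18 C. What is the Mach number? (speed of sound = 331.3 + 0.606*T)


a = 331.3 + 0.606*(18) = 342.208 m/s
M = v/a = 1379/342.208 = 4.03

4.03


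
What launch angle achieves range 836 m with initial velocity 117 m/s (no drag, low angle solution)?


sin(2*theta) = R*g/v0^2 = 836*9.81/117^2 = 0.599106, theta = arcsin(0.599106)/2 = 18.4°

18.4 degrees


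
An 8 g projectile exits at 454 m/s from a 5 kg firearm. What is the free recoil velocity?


v_recoil = m_p * v_p / m_gun = 0.008 * 454 / 5 = 0.7264 m/s

0.7264 m/s


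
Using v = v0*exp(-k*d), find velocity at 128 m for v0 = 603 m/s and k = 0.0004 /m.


v = v0*exp(-k*d) = 603*exp(-0.0004*128) = 572.9 m/s

572.9 m/s


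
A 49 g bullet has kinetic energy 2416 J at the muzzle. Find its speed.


v = sqrt(2*E/m) = sqrt(2*2416/0.049) = 314 m/s

314 m/s


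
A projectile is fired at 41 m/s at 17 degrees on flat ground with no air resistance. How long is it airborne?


T = 2*v0*sin(theta)/g = 2*41*sin(17°)/9.81 = 2.444 s

2.444 s


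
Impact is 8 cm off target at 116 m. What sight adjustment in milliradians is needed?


1 mrad subtends 1 cm per 10 m of range, so adj = error_cm / (dist_m / 10) = 8 / (116/10) = 0.6897 mrad

0.6897 mrad


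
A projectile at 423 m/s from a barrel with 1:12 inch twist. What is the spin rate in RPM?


twist_m = 12*0.0254 = 0.3048 m
spin = v/twist = 423/0.3048 = 1387.795 rev/s
RPM = spin*60 = 1387.795*60 ≈ 83268 RPM

83268 RPM


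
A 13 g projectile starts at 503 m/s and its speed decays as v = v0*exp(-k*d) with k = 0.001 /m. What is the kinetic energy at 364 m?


v = v0*exp(-k*d) = 503*exp(-0.001*364) = 349.53 m/s
E = 0.5*m*v^2 = 0.5*0.013*349.53^2 = 794.1 J

794.1 J


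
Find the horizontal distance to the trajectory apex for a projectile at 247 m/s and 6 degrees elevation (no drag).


R = v0^2*sin(2*theta)/g = 247^2*sin(2*6°)/9.81 = 1293.02 m
apex_dist = R/2 = 1293.02/2 = 646.5 m

646.5 m


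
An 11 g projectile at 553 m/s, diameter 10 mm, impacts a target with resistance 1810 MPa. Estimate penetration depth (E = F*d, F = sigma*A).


A = pi*(d/2)^2 = pi*(10/2)^2 = 78.5398 mm^2
E = 0.5*m*v^2 = 0.5*0.011*553^2 = 1681.95 J
depth = E/(sigma*A) = 1681.95 J / (1810 MPa * 78.5398 mm^2) = 1681.95/(1810 * 78.5398) m = 0.0118316 m ≈ 11.83 mm

11.83 mm


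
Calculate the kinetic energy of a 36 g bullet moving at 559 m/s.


E = 0.5*m*v^2 = 0.5*0.036*559^2 = 5625 J

5625 J


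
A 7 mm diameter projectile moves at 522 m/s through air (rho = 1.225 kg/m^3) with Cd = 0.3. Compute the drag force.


A = pi*(d/2)^2 = pi*(7/2000)^2 = 3.84845e-05 m^2
Fd = 0.5*Cd*rho*A*v^2 = 0.5*0.3*1.225*3.84845e-05*522^2 = 1.927 N

1.927 N


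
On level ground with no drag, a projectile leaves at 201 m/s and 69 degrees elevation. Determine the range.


R = v0^2 * sin(2*theta) / g = 201^2 * sin(2*69°) / 9.81 = 2756 m

2756 m


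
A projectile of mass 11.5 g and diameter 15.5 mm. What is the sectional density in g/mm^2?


SD = m/d^2 = 11.5/15.5^2 = 0.04787 g/mm^2

0.04787 g/mm^2


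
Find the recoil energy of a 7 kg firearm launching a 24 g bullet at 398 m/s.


v_r = m_p*v_p/m_gun = 0.024*398/7 = 1.36457 m/s, E_r = 0.5*m_gun*v_r^2 = 0.5*7*1.36457^2 = 6.517 J

6.517 J


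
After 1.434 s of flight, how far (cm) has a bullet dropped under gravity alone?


drop = 0.5*g*t^2 = 0.5*9.81*1.434^2 = 10.0864 m ≈ 1009 cm

1009 cm


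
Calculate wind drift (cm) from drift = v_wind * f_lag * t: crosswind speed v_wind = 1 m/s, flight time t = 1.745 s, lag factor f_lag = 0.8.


drift = v_wind * lag * t = 1 * 0.8 * 1.745 = 1.396 m ≈ 139.6 cm

139.6 cm


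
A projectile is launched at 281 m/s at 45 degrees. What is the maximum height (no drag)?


H = (v0*sin(theta))^2 / (2g) = (281*sin(45°))^2 / (2*9.81) = 2012 m

2012 m


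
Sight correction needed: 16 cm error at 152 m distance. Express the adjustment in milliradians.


1 mrad subtends 1 cm per 10 m of range, so adj = error_cm / (dist_m / 10) = 16 / (152/10) = 1.053 mrad

1.053 mrad


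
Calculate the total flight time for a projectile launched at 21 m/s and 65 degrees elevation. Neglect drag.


T = 2*v0*sin(theta)/g = 2*21*sin(65°)/9.81 = 3.88 s

3.88 s


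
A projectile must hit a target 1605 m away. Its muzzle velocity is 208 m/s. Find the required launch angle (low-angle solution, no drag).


sin(2*theta) = R*g/v0^2 = 1605*9.81/208^2 = 0.36393, theta = arcsin(0.36393)/2 = 10.67°

10.67 degrees


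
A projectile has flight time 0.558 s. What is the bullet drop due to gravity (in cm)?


drop = 0.5*g*t^2 = 0.5*9.81*0.558^2 = 1.52724 m ≈ 152.7 cm

152.7 cm


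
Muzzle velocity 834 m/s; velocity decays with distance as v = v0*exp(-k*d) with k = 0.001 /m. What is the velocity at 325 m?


v = v0*exp(-k*d) = 834*exp(-0.001*325) = 602.6 m/s

602.6 m/s


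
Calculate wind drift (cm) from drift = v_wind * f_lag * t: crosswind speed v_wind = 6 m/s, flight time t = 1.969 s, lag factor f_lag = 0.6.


drift = v_wind * lag * t = 6 * 0.6 * 1.969 = 7.0884 m ≈ 708.8 cm

708.8 cm


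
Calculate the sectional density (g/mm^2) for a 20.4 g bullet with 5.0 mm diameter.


SD = m/d^2 = 20.4/5.0^2 = 0.816 g/mm^2

0.816 g/mm^2


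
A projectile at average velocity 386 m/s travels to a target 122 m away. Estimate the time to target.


t = d/v = 122/386 = 0.3161 s

0.3161 s


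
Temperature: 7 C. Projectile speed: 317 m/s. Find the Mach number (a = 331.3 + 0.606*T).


a = 331.3 + 0.606*(7) = 335.542 m/s
M = v/a = 317/335.542 = 0.9447

0.9447


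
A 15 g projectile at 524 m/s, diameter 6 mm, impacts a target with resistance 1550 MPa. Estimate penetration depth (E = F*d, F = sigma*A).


A = pi*(d/2)^2 = pi*(6/2)^2 = 28.2743 mm^2
E = 0.5*m*v^2 = 0.5*0.015*524^2 = 2059.32 J
depth = E/(sigma*A) = 2059.32 J / (1550 MPa * 28.2743 mm^2) = 2059.32/(1550 * 28.2743) m = 0.0469894 m ≈ 46.99 mm

46.99 mm


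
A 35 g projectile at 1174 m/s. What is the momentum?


p = m*v = 0.035*1174 = 41.09 kg·m/s

41.09 kg·m/s


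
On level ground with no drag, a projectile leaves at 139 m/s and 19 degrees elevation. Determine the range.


R = v0^2 * sin(2*theta) / g = 139^2 * sin(2*19°) / 9.81 = 1213 m

1213 m


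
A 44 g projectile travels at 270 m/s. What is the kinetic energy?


E = 0.5*m*v^2 = 0.5*0.044*270^2 = 1604 J

1604 J


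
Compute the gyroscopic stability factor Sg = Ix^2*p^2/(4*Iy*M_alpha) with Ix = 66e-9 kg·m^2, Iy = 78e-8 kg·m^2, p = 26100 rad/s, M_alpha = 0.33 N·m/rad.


Sg = Ix^2 * p^2 / (4 * Iy * M_alpha) = (66e-9)^2 * 26100^2 / (4 * 78e-8 * 0.33) = 2.882

2.882


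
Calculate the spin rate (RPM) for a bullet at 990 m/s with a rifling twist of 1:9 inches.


twist_m = 9*0.0254 = 0.2286 m
spin = v/twist = 990/0.2286 = 4330.709 rev/s
RPM = spin*60 = 4330.709*60 ≈ 259843 RPM

259843 RPM


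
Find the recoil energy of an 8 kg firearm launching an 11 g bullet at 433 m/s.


v_r = m_p*v_p/m_gun = 0.011*433/8 = 0.595375 m/s, E_r = 0.5*m_gun*v_r^2 = 0.5*8*0.595375^2 = 1.418 J

1.418 J


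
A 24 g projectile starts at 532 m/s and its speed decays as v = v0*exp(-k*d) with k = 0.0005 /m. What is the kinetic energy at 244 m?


v = v0*exp(-k*d) = 532*exp(-0.0005*244) = 470.899 m/s
E = 0.5*m*v^2 = 0.5*0.024*470.899^2 = 2661 J

2661 J


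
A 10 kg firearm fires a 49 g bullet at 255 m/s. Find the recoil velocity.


v_recoil = m_p * v_p / m_gun = 0.049 * 255 / 10 = 1.25 m/s

1.25 m/s


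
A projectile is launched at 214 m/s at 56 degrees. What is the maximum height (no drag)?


H = (v0*sin(theta))^2 / (2g) = (214*sin(56°))^2 / (2*9.81) = 1604 m

1604 m


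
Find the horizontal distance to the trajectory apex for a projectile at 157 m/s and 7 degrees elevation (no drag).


R = v0^2*sin(2*theta)/g = 157^2*sin(2*7°)/9.81 = 607.863 m
apex_dist = R/2 = 607.863/2 = 303.9 m

303.9 m


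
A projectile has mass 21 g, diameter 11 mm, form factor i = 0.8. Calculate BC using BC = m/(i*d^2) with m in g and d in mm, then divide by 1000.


BC = m/(i*d^2*1000) = 21/(0.8 * 11^2 * 1000) = 0.0002169

0.0002169


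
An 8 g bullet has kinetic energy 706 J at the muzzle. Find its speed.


v = sqrt(2*E/m) = sqrt(2*706/0.008) = 420.1 m/s

420.1 m/s
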